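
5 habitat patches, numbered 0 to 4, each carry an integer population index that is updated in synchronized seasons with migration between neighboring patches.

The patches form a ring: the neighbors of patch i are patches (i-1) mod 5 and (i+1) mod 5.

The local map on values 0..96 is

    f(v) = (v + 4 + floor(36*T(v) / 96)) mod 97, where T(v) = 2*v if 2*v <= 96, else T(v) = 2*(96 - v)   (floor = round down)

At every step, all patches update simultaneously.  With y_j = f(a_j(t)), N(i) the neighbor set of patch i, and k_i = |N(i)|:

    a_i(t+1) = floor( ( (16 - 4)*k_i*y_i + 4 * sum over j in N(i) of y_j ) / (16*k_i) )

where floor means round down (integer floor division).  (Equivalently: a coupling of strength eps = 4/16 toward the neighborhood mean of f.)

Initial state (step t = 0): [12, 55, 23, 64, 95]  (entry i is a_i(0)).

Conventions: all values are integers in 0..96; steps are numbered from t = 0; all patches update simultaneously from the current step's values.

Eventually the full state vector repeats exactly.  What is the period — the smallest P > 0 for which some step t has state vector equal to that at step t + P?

Simulating step by step:
t=0: [12, 55, 23, 64, 95]
t=1: [30, 75, 55, 74, 16]
t=2: [57, 88, 90, 85, 42]
t=3: [77, 12, 0, 9, 69]
t=4: [86, 31, 8, 26, 84]
t=5: [7, 45, 26, 39, 6]
t=6: [24, 69, 56, 61, 21]
t=7: [51, 86, 90, 84, 47]
t=8: [76, 11, 0, 10, 75]
t=9: [85, 29, 8, 28, 85]
t=10: [6, 42, 26, 42, 6]
t=11: [21, 65, 56, 65, 21]
t=12: [46, 85, 90, 85, 46]
t=13: [73, 10, 0, 10, 73]
t=14: [84, 28, 8, 28, 84]
t=15: [6, 42, 26, 42, 6]

Answer: 5
Key observation: The state at step 10, [6, 42, 26, 42, 6], reappears at step 15 — and no state repeats earlier — so the cycle the system enters has period 5.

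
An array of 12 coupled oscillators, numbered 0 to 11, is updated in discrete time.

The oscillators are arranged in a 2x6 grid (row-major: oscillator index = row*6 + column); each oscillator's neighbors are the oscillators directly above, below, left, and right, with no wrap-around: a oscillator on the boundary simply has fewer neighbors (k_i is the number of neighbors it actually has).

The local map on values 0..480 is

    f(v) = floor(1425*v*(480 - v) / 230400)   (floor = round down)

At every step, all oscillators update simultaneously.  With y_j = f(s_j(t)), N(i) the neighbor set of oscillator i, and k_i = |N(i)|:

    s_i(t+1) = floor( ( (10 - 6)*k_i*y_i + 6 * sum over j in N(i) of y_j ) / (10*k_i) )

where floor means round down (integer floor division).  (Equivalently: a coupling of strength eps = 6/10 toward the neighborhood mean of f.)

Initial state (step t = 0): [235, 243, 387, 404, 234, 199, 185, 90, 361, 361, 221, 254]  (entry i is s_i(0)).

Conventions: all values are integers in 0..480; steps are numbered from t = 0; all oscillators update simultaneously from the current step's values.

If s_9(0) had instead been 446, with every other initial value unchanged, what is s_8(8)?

Simulating step by step:
t=0: [235, 243, 387, 404, 234, 199, 185, 90, 361, 446, 221, 254]
t=1: [350, 301, 250, 209, 320, 351, 306, 278, 212, 198, 302, 351]
t=2: [311, 329, 348, 343, 318, 290, 320, 341, 349, 344, 321, 295]
t=3: [316, 303, 289, 294, 316, 332, 311, 298, 286, 293, 314, 331]
t=4: [324, 331, 338, 335, 320, 308, 326, 333, 340, 335, 321, 309]
t=5: [309, 304, 298, 302, 314, 323, 308, 302, 297, 301, 314, 323]
t=6: [327, 330, 333, 330, 322, 315, 328, 331, 334, 331, 322, 315]
t=7: [307, 305, 303, 306, 313, 318, 307, 305, 302, 306, 313, 318]
t=8: [328, 329, 330, 328, 323, 319, 328, 330, 330, 328, 323, 319]

Answer: s_8(8) = 330
Key observation: This trace re-runs the system from the modified initial state.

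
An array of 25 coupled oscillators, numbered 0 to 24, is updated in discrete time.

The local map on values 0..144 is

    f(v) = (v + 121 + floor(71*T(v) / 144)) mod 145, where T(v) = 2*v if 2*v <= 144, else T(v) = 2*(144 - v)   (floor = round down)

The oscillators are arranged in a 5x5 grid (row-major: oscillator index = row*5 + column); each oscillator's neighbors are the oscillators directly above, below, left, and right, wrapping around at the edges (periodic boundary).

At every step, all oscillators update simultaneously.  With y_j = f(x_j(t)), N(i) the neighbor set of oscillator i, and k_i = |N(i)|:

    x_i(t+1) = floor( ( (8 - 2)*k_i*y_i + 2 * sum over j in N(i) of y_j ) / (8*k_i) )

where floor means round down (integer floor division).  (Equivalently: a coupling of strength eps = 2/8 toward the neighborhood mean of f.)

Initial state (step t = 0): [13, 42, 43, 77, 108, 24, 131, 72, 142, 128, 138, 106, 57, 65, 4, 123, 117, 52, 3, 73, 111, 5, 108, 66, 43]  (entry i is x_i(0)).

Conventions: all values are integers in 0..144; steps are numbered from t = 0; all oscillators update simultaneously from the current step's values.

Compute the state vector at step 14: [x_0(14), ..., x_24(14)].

Simulating step by step:
t=0: [13, 42, 43, 77, 108, 24, 131, 72, 142, 128, 138, 106, 57, 65, 4, 123, 117, 52, 3, 73, 111, 5, 108, 66, 43]
t=1: [20, 63, 71, 114, 108, 39, 109, 113, 118, 113, 113, 117, 93, 107, 124, 119, 117, 87, 120, 116, 108, 123, 112, 106, 74]
t=2: [35, 98, 116, 118, 112, 63, 113, 118, 119, 114, 114, 119, 119, 119, 119, 119, 119, 119, 119, 119, 112, 117, 118, 119, 119]
t=3: [62, 114, 119, 119, 114, 100, 117, 119, 119, 117, 117, 119, 119, 119, 119, 119, 119, 119, 119, 119, 114, 119, 119, 119, 119]
t=4: [104, 117, 119, 119, 117, 117, 119, 119, 119, 119, 119, 119, 119, 119, 119, 119, 119, 119, 119, 119, 117, 119, 119, 119, 119]
t=5: [119, 119, 119, 119, 119, 119, 119, 119, 119, 119, 119, 119, 119, 119, 119, 119, 119, 119, 119, 119, 119, 119, 119, 119, 119]
t=6: [119, 119, 119, 119, 119, 119, 119, 119, 119, 119, 119, 119, 119, 119, 119, 119, 119, 119, 119, 119, 119, 119, 119, 119, 119]
t=7: [119, 119, 119, 119, 119, 119, 119, 119, 119, 119, 119, 119, 119, 119, 119, 119, 119, 119, 119, 119, 119, 119, 119, 119, 119]
t=8: [119, 119, 119, 119, 119, 119, 119, 119, 119, 119, 119, 119, 119, 119, 119, 119, 119, 119, 119, 119, 119, 119, 119, 119, 119]
t=9: [119, 119, 119, 119, 119, 119, 119, 119, 119, 119, 119, 119, 119, 119, 119, 119, 119, 119, 119, 119, 119, 119, 119, 119, 119]
t=10: [119, 119, 119, 119, 119, 119, 119, 119, 119, 119, 119, 119, 119, 119, 119, 119, 119, 119, 119, 119, 119, 119, 119, 119, 119]
t=11: [119, 119, 119, 119, 119, 119, 119, 119, 119, 119, 119, 119, 119, 119, 119, 119, 119, 119, 119, 119, 119, 119, 119, 119, 119]
t=12: [119, 119, 119, 119, 119, 119, 119, 119, 119, 119, 119, 119, 119, 119, 119, 119, 119, 119, 119, 119, 119, 119, 119, 119, 119]
t=13: [119, 119, 119, 119, 119, 119, 119, 119, 119, 119, 119, 119, 119, 119, 119, 119, 119, 119, 119, 119, 119, 119, 119, 119, 119]
t=14: [119, 119, 119, 119, 119, 119, 119, 119, 119, 119, 119, 119, 119, 119, 119, 119, 119, 119, 119, 119, 119, 119, 119, 119, 119]

Answer: [119, 119, 119, 119, 119, 119, 119, 119, 119, 119, 119, 119, 119, 119, 119, 119, 119, 119, 119, 119, 119, 119, 119, 119, 119]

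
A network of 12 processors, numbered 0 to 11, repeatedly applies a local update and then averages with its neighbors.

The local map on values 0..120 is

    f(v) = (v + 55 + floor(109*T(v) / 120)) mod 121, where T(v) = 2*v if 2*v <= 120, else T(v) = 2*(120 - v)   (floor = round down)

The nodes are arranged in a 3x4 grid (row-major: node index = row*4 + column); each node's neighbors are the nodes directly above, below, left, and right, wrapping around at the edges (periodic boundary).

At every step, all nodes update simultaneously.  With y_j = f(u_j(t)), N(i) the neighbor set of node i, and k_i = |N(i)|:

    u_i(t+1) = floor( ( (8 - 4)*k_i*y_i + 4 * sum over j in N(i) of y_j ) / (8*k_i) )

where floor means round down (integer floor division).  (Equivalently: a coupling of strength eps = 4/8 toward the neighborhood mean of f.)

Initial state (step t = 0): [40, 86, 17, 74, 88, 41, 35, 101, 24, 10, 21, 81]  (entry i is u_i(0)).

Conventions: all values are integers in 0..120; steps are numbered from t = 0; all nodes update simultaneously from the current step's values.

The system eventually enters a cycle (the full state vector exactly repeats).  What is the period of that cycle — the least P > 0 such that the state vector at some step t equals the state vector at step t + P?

Answer: 2
Key observation: The state at step 8, [84, 84, 84, 84, 84, 84, 84, 84, 84, 84, 84, 84], reappears at step 10 — and no state repeats earlier — so the cycle the system enters has period 2.

Derivation:
t=0: [40, 86, 17, 74, 88, 41, 35, 101, 24, 10, 21, 81]
t=1: [54, 75, 90, 83, 60, 59, 57, 70, 37, 72, 94, 76]
t=2: [82, 89, 81, 85, 91, 97, 90, 93, 65, 84, 81, 80]
t=3: [84, 80, 83, 82, 79, 75, 78, 78, 90, 83, 84, 85]
t=4: [83, 85, 84, 84, 85, 88, 87, 86, 81, 84, 83, 82]
t=5: [83, 82, 82, 83, 82, 80, 81, 81, 84, 82, 83, 84]
t=6: [84, 85, 84, 84, 84, 85, 85, 84, 83, 84, 84, 83]
t=7: [83, 82, 82, 83, 83, 82, 82, 83, 83, 82, 83, 83]
t=8: [84, 84, 84, 84, 84, 84, 84, 84, 84, 84, 84, 84]
t=9: [83, 83, 83, 83, 83, 83, 83, 83, 83, 83, 83, 83]
t=10: [84, 84, 84, 84, 84, 84, 84, 84, 84, 84, 84, 84]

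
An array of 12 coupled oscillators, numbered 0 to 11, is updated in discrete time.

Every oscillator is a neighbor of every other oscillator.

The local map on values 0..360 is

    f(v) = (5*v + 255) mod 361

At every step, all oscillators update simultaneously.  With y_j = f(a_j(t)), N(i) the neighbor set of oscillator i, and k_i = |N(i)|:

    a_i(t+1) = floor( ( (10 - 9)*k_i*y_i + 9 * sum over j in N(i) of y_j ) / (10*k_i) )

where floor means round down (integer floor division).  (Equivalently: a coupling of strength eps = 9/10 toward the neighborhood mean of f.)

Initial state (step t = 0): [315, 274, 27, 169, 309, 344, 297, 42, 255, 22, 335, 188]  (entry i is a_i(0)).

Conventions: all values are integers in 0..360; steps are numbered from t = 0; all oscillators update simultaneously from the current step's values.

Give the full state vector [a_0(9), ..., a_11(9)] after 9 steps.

Simulating step by step:
t=0: [315, 274, 27, 169, 309, 344, 297, 42, 255, 22, 335, 188]
t=1: [123, 126, 123, 123, 129, 126, 128, 125, 124, 123, 125, 125]
t=2: [157, 158, 157, 157, 158, 158, 158, 158, 157, 157, 158, 158]
t=3: [320, 320, 320, 320, 320, 320, 320, 320, 320, 320, 320, 320]
t=4: [50, 50, 50, 50, 50, 50, 50, 50, 50, 50, 50, 50]
t=5: [144, 144, 144, 144, 144, 144, 144, 144, 144, 144, 144, 144]
t=6: [253, 253, 253, 253, 253, 253, 253, 253, 253, 253, 253, 253]
t=7: [76, 76, 76, 76, 76, 76, 76, 76, 76, 76, 76, 76]
t=8: [274, 274, 274, 274, 274, 274, 274, 274, 274, 274, 274, 274]
t=9: [181, 181, 181, 181, 181, 181, 181, 181, 181, 181, 181, 181]

Answer: [181, 181, 181, 181, 181, 181, 181, 181, 181, 181, 181, 181]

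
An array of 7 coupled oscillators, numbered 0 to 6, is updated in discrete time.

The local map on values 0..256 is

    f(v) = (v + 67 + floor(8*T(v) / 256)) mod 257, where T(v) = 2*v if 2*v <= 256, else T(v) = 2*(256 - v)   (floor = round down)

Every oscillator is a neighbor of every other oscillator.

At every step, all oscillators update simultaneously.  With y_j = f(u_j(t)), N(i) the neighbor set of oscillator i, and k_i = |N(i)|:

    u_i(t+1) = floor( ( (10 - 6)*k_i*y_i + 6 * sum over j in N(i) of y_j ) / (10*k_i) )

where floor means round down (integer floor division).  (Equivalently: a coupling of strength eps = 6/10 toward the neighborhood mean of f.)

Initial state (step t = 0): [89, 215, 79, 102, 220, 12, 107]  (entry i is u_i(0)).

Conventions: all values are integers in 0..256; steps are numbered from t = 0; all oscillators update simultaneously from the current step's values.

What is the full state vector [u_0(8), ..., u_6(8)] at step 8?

Simulating step by step:
t=0: [89, 215, 79, 102, 220, 12, 107]
t=1: [128, 88, 125, 132, 90, 104, 134]
t=2: [192, 179, 191, 193, 180, 184, 193]
t=3: [79, 152, 79, 79, 153, 154, 79]
t=4: [172, 195, 172, 172, 195, 195, 172]
t=5: [173, 102, 173, 173, 102, 102, 173]
t=6: [224, 203, 224, 224, 203, 203, 224]
t=7: [30, 24, 30, 30, 24, 24, 30]
t=8: [96, 94, 96, 96, 94, 94, 96]

Answer: [96, 94, 96, 96, 94, 94, 96]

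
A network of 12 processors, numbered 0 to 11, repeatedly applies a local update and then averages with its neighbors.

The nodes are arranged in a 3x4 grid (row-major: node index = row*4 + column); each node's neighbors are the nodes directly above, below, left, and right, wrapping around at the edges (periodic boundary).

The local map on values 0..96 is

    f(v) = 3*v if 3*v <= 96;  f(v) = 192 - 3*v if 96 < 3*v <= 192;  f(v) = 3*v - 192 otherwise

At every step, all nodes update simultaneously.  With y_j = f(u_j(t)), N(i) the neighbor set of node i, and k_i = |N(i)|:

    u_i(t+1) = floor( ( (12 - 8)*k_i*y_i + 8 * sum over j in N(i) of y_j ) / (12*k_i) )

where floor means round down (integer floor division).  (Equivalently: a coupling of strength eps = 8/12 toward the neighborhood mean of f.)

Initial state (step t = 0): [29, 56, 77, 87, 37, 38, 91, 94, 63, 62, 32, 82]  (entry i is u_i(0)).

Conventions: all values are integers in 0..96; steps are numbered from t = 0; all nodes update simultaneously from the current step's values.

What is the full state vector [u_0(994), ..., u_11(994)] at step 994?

Simulating step by step:
t=0: [29, 56, 77, 87, 37, 38, 91, 94, 63, 62, 32, 82]
t=1: [58, 43, 58, 68, 70, 58, 77, 77, 39, 35, 62, 61]
t=2: [34, 44, 26, 18, 31, 40, 26, 26, 47, 56, 27, 25]
t=3: [73, 64, 71, 71, 79, 66, 77, 76, 64, 52, 69, 69]
t=4: [20, 15, 19, 23, 26, 22, 26, 32, 20, 15, 23, 17]
t=5: [62, 53, 62, 67, 73, 63, 74, 78, 59, 55, 61, 66]
t=6: [16, 18, 15, 13, 20, 20, 20, 26, 16, 19, 14, 14]
t=7: [49, 53, 47, 48, 59, 58, 57, 59, 50, 53, 48, 48]
t=8: [38, 35, 42, 42, 25, 23, 29, 27, 37, 34, 41, 41]
t=9: [77, 79, 73, 71, 76, 79, 76, 76, 79, 81, 75, 72]
t=10: [37, 42, 31, 28, 39, 43, 35, 31, 40, 45, 34, 30]
t=11: [76, 71, 85, 87, 76, 68, 85, 87, 74, 67, 84, 86]
t=12: [38, 27, 56, 62, 36, 25, 55, 62, 34, 23, 53, 60]
t=13: [69, 68, 32, 22, 69, 68, 32, 23, 70, 69, 33, 26]
t=14: [23, 27, 76, 65, 24, 27, 77, 65, 26, 27, 78, 67]
t=15: [62, 71, 39, 20, 62, 72, 40, 21, 64, 74, 41, 24]
t=16: [16, 29, 62, 56, 17, 29, 62, 56, 19, 29, 64, 56]
t=17: [52, 67, 21, 25, 53, 67, 21, 25, 54, 67, 20, 25]
t=18: [36, 22, 55, 66, 36, 22, 55, 66, 35, 21, 55, 65]
t=19: [68, 62, 30, 22, 68, 62, 30, 22, 68, 62, 29, 22]
t=20: [20, 21, 71, 61, 20, 21, 71, 61, 20, 20, 71, 60]
t=21: [52, 55, 26, 20, 52, 55, 26, 20, 52, 54, 26, 20]
t=22: [38, 37, 66, 59, 38, 37, 66, 59, 39, 38, 67, 59]
t=23: [67, 67, 20, 24, 67, 67, 20, 24, 66, 67, 20, 24]
t=24: [19, 17, 53, 59, 19, 17, 53, 59, 18, 17, 53, 59]
t=25: [48, 49, 33, 25, 48, 49, 33, 25, 48, 48, 33, 24]
t=26: [52, 54, 82, 73, 52, 54, 82, 73, 52, 54, 82, 72]
t=27: [33, 35, 45, 32, 33, 35, 45, 32, 33, 35, 45, 32]
t=28: [92, 83, 68, 89, 92, 83, 68, 89, 92, 83, 68, 89]
t=29: [78, 54, 30, 66, 78, 54, 30, 66, 78, 54, 30, 66]
t=30: [34, 42, 66, 26, 34, 42, 66, 26, 34, 42, 66, 26]
t=31: [84, 60, 28, 68, 84, 60, 28, 68, 84, 60, 28, 68]
t=32: [44, 32, 60, 32, 44, 32, 60, 32, 44, 32, 60, 32]
t=33: [72, 76, 40, 76, 72, 76, 40, 76, 72, 76, 40, 76]
t=34: [28, 40, 60, 40, 28, 40, 60, 40, 28, 40, 60, 40]
t=35: [80, 64, 32, 64, 80, 64, 32, 64, 80, 64, 32, 64]
t=36: [32, 24, 64, 24, 32, 24, 64, 24, 32, 24, 64, 24]
t=37: [88, 64, 24, 64, 88, 64, 24, 64, 88, 64, 24, 64]
t=38: [48, 24, 48, 24, 48, 24, 48, 24, 48, 24, 48, 24]
t=39: [56, 64, 56, 64, 56, 64, 56, 64, 56, 64, 56, 64]
t=40: [16, 8, 16, 8, 16, 8, 16, 8, 16, 8, 16, 8]
t=41: [40, 32, 40, 32, 40, 32, 40, 32, 40, 32, 40, 32]
t=42: [80, 88, 80, 88, 80, 88, 80, 88, 80, 88, 80, 88]
t=43: [56, 64, 56, 64, 56, 64, 56, 64, 56, 64, 56, 64]

Answer: [80, 88, 80, 88, 80, 88, 80, 88, 80, 88, 80, 88]
Key observation: The state at step 39, [56, 64, 56, 64, 56, 64, 56, 64, 56, 64, 56, 64], reappears at step 43: the system is in a cycle of period 4 from step 39 on.  Therefore the state at step 994 equals the state at step 39 + ((994 - 39) mod 4) = 42, which is [80, 88, 80, 88, 80, 88, 80, 88, 80, 88, 80, 88].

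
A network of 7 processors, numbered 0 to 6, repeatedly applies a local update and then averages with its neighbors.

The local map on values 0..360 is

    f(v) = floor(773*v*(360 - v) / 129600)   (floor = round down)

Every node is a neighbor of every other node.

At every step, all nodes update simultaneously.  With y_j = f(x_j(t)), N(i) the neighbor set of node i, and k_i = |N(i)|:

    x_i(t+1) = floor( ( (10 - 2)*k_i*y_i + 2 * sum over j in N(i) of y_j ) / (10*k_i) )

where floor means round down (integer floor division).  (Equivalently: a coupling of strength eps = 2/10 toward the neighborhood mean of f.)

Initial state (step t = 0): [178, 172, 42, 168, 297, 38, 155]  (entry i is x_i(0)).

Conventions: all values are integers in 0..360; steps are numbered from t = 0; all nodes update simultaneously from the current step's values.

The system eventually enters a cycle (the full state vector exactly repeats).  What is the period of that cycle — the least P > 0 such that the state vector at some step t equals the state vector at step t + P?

Simulating step by step:
t=0: [178, 172, 42, 168, 297, 38, 155]
t=1: [182, 181, 94, 181, 119, 89, 179]
t=2: [189, 189, 155, 189, 172, 150, 189]
t=3: [191, 191, 189, 191, 191, 187, 191]
t=4: [192, 192, 192, 192, 192, 192, 192]
t=5: [192, 192, 192, 192, 192, 192, 192]

Answer: 1
Key observation: The state at step 4, [192, 192, 192, 192, 192, 192, 192], reappears at step 5 — and no state repeats earlier — so the cycle the system enters has period 1.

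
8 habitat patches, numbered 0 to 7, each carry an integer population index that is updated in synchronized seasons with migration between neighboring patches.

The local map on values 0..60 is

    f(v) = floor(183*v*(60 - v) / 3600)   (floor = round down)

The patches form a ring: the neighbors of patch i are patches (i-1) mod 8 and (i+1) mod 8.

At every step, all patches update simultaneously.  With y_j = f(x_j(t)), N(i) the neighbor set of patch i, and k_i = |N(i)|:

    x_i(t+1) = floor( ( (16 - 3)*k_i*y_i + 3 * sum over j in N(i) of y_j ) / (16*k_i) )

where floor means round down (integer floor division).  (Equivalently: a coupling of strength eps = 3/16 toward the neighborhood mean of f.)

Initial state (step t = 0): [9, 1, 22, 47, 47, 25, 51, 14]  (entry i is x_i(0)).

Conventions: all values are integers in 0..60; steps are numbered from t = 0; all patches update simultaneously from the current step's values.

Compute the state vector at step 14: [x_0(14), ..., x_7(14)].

Simulating step by step:
t=0: [9, 1, 22, 47, 47, 25, 51, 14]
t=1: [21, 7, 37, 32, 32, 40, 25, 30]
t=2: [39, 22, 40, 44, 44, 40, 43, 44]
t=3: [40, 41, 39, 35, 35, 39, 37, 35]
t=4: [40, 39, 41, 43, 43, 41, 42, 43]
t=5: [39, 40, 39, 37, 37, 38, 38, 37]
t=6: [41, 40, 41, 42, 42, 42, 42, 42]
t=7: [39, 39, 39, 38, 38, 38, 38, 38]
t=8: [41, 41, 41, 41, 42, 42, 42, 41]
t=9: [39, 39, 39, 38, 38, 38, 38, 38]
t=10: [41, 41, 41, 41, 42, 42, 42, 41]
t=11: [39, 39, 39, 38, 38, 38, 38, 38]
t=12: [41, 41, 41, 41, 42, 42, 42, 41]
t=13: [39, 39, 39, 38, 38, 38, 38, 38]
t=14: [41, 41, 41, 41, 42, 42, 42, 41]

Answer: [41, 41, 41, 41, 42, 42, 42, 41]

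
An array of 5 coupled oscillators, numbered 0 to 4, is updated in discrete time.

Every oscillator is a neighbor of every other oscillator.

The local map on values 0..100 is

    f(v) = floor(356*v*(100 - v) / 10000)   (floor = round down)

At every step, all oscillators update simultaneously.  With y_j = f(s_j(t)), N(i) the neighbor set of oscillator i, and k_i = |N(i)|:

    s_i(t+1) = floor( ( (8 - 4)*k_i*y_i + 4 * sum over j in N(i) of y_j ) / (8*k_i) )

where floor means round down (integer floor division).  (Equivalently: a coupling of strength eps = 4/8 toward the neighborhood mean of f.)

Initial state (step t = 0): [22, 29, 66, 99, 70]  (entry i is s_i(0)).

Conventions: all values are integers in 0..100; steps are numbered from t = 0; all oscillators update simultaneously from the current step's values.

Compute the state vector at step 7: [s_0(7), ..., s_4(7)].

Answer: [52, 52, 52, 52, 52]

Derivation:
t=0: [22, 29, 66, 99, 70]
t=1: [59, 63, 65, 37, 64]
t=2: [83, 82, 81, 82, 82]
t=3: [51, 52, 52, 52, 52]
t=4: [88, 88, 88, 88, 88]
t=5: [37, 37, 37, 37, 37]
t=6: [82, 82, 82, 82, 82]
t=7: [52, 52, 52, 52, 52]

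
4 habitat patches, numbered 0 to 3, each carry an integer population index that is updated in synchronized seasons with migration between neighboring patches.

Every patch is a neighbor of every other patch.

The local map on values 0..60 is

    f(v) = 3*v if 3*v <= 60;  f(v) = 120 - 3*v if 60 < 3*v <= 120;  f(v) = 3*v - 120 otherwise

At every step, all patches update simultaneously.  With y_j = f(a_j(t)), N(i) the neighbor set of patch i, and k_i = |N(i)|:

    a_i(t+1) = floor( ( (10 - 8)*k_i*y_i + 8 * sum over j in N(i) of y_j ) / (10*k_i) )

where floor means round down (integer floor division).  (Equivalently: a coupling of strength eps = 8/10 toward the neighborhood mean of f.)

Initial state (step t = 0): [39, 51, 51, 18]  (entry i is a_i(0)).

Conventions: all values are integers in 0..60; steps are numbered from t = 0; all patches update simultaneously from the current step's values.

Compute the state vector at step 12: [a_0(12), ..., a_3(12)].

Answer: [21, 21, 21, 21]

Derivation:
t=0: [39, 51, 51, 18]
t=1: [32, 30, 30, 29]
t=2: [29, 29, 29, 29]
t=3: [33, 33, 33, 33]
t=4: [21, 21, 21, 21]
t=5: [57, 57, 57, 57]
t=6: [51, 51, 51, 51]
t=7: [33, 33, 33, 33]
t=8: [21, 21, 21, 21]
t=9: [57, 57, 57, 57]
t=10: [51, 51, 51, 51]
t=11: [33, 33, 33, 33]
t=12: [21, 21, 21, 21]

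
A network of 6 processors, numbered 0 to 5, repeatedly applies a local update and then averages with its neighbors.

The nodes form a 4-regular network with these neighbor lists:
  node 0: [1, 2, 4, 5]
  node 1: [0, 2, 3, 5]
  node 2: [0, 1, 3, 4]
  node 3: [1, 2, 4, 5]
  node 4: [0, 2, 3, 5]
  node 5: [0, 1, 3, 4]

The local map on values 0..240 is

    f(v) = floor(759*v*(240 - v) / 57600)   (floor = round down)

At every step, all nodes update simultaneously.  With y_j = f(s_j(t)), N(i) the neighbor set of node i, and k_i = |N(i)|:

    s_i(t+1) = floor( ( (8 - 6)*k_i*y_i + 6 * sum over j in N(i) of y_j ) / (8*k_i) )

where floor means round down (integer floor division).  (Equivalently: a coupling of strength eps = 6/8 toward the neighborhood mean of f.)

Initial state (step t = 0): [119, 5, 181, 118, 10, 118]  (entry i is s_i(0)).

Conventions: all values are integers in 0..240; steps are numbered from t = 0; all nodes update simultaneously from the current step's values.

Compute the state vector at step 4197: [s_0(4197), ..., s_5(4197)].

Simulating step by step:
t=0: [119, 5, 181, 118, 10, 118]
t=1: [117, 136, 114, 117, 140, 126]
t=2: [187, 188, 187, 187, 187, 187]
t=3: [129, 129, 129, 129, 130, 129]
t=4: [188, 188, 188, 188, 188, 188]
t=5: [128, 128, 128, 128, 128, 128]
t=6: [188, 188, 188, 188, 188, 188]

Answer: [128, 128, 128, 128, 128, 128]
Key observation: The state at step 4, [188, 188, 188, 188, 188, 188], reappears at step 6: the system is in a cycle of period 2 from step 4 on.  Therefore the state at step 4197 equals the state at step 4 + ((4197 - 4) mod 2) = 5, which is [128, 128, 128, 128, 128, 128].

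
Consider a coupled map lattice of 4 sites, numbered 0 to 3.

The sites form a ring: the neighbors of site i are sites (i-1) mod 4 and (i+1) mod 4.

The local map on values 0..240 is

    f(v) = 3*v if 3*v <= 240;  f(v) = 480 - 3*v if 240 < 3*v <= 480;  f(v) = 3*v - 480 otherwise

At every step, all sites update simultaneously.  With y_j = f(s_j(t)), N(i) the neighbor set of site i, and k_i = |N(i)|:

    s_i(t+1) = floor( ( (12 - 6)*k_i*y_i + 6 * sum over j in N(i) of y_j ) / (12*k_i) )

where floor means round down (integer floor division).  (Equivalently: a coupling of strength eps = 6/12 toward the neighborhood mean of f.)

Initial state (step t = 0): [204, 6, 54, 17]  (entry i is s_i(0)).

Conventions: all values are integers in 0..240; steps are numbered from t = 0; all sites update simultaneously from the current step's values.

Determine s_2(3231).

Simulating step by step:
t=0: [204, 6, 54, 17]
t=1: [83, 82, 98, 99]
t=2: [219, 221, 197, 195]
t=3: [160, 163, 127, 124]
t=4: [29, 29, 78, 78]
t=5: [123, 123, 197, 197]
t=6: [111, 111, 111, 111]
t=7: [147, 147, 147, 147]
t=8: [39, 39, 39, 39]
t=9: [117, 117, 117, 117]
t=10: [129, 129, 129, 129]
t=11: [93, 93, 93, 93]
t=12: [201, 201, 201, 201]
t=13: [123, 123, 123, 123]
t=14: [111, 111, 111, 111]

Answer: s_2(3231) = 147
Key observation: The state at step 6, [111, 111, 111, 111], reappears at step 14: the system is in a cycle of period 8 from step 6 on.  Therefore the state at step 3231 equals the state at step 6 + ((3231 - 6) mod 8) = 7, which is [147, 147, 147, 147].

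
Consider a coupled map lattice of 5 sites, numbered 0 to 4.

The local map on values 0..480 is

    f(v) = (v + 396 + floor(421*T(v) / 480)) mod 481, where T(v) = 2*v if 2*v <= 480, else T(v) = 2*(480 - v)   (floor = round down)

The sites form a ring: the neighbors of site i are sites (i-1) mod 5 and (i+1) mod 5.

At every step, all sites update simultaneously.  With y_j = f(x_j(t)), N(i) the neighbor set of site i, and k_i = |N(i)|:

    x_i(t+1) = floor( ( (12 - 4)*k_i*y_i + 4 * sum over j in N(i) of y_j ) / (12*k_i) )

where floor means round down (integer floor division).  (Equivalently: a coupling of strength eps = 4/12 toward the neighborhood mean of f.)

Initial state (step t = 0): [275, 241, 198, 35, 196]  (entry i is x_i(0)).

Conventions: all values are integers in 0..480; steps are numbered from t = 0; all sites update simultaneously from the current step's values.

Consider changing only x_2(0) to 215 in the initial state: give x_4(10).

Simulating step by step:
t=0: [275, 241, 215, 35, 196]
t=1: [136, 78, 34, 87, 315]
t=2: [220, 135, 52, 110, 99]
t=3: [104, 206, 122, 185, 167]
t=4: [196, 76, 238, 386, 353]
t=5: [324, 173, 157, 326, 159]
t=6: [144, 323, 301, 136, 244]
t=7: [227, 81, 85, 215, 160]
t=8: [121, 126, 126, 101, 250]
t=9: [223, 259, 250, 186, 131]
t=10: [91, 75, 142, 345, 262]

Answer: x_4(10) = 262
Key observation: This trace re-runs the system from the modified initial state.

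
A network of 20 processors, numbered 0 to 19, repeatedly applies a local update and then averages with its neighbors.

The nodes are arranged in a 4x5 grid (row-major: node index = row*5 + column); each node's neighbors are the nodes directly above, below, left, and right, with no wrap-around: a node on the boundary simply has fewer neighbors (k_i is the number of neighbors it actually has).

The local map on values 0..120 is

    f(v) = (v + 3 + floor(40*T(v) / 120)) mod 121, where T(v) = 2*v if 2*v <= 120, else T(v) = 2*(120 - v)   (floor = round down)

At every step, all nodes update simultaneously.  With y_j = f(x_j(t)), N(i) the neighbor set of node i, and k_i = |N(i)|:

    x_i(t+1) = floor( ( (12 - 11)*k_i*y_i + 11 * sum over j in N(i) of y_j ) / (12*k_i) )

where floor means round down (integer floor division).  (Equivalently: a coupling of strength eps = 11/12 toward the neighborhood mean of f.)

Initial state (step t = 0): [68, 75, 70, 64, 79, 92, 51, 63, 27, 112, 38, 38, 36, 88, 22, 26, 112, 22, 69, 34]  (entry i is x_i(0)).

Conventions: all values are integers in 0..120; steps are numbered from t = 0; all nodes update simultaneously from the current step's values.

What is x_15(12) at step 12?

Simulating step by step:
t=0: [68, 75, 70, 64, 79, 92, 51, 63, 27, 112, 38, 38, 36, 88, 22, 26, 112, 22, 69, 34]
t=1: [110, 100, 105, 89, 111, 88, 96, 78, 104, 69, 74, 82, 78, 68, 92, 89, 56, 91, 73, 71]
t=2: [114, 117, 112, 117, 109, 113, 112, 114, 108, 115, 110, 107, 109, 110, 106, 102, 110, 104, 107, 109]
t=3: [55, 73, 10, 109, 10, 83, 64, 109, 37, 108, 118, 119, 91, 118, 82, 118, 117, 118, 118, 118]
t=4: [107, 75, 107, 41, 110, 69, 85, 78, 87, 68, 34, 50, 37, 66, 46, 1, 1, 35, 1, 50]
t=5: [107, 115, 97, 112, 90, 96, 102, 101, 98, 103, 64, 61, 88, 68, 97, 29, 46, 27, 77, 45]
t=6: [62, 106, 81, 114, 118, 113, 86, 114, 114, 114, 90, 103, 94, 111, 101, 88, 68, 95, 79, 108]
t=7: [117, 108, 45, 33, 0, 109, 90, 76, 27, 35, 116, 111, 89, 87, 82, 109, 113, 109, 116, 113]
t=8: [109, 68, 93, 44, 54, 44, 116, 89, 81, 54, 109, 89, 114, 71, 98, 64, 119, 80, 107, 60]
t=9: [92, 79, 99, 103, 85, 79, 92, 60, 97, 104, 99, 36, 100, 87, 101, 63, 99, 45, 107, 115]
t=10: [109, 113, 110, 114, 116, 113, 97, 114, 112, 114, 94, 110, 91, 115, 79, 115, 84, 113, 67, 107]
t=11: [119, 117, 46, 73, 0, 116, 91, 107, 10, 69, 82, 113, 64, 102, 45, 103, 82, 110, 81, 107]
t=12: [0, 59, 75, 39, 97, 68, 64, 82, 104, 39, 81, 110, 117, 81, 110, 110, 117, 108, 117, 96]

Answer: x_15(12) = 110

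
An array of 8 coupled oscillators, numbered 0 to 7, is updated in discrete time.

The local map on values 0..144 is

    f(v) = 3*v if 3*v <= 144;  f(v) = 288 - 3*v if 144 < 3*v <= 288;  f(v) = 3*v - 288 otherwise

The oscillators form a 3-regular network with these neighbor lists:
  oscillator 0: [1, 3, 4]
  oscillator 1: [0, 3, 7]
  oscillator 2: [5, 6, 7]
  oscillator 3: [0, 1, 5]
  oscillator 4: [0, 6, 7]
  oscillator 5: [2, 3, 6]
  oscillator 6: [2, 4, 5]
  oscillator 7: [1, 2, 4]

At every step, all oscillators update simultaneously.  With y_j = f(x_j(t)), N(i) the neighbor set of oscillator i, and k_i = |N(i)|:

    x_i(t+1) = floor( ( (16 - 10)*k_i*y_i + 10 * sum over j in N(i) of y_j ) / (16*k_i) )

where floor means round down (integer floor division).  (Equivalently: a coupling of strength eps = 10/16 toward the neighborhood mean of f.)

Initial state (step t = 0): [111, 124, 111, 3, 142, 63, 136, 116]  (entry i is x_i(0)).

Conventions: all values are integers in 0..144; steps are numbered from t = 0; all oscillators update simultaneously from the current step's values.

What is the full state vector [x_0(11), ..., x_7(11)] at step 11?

Answer: [40, 40, 112, 34, 99, 85, 111, 100]

Derivation:
t=0: [111, 124, 111, 3, 142, 63, 136, 116]
t=1: [65, 55, 75, 50, 98, 73, 103, 78]
t=2: [90, 105, 53, 111, 37, 72, 36, 60]
t=3: [44, 45, 108, 41, 90, 85, 105, 96]
t=4: [107, 103, 26, 108, 39, 51, 28, 39]
t=5: [48, 46, 99, 52, 92, 91, 100, 88]
t=6: [112, 114, 14, 111, 42, 37, 12, 42]
t=7: [64, 65, 72, 61, 91, 67, 71, 93]
t=8: [80, 78, 62, 96, 43, 85, 64, 40]
t=9: [56, 55, 90, 28, 103, 53, 91, 104]
t=10: [92, 93, 41, 109, 41, 72, 40, 42]
t=11: [40, 40, 112, 34, 99, 85, 111, 100]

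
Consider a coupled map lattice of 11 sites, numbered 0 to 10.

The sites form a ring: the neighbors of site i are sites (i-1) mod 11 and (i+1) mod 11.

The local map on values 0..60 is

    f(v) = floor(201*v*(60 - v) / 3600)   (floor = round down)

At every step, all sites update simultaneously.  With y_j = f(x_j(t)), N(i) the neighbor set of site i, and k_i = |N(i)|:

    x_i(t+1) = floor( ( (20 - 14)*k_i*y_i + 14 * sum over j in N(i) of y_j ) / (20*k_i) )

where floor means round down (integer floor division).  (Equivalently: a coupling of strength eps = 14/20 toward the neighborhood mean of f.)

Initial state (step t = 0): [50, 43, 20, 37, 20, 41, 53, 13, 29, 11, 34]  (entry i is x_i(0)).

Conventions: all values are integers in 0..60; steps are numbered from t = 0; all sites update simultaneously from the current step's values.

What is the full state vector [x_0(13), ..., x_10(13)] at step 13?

Simulating step by step:
t=0: [50, 43, 20, 37, 20, 41, 53, 13, 29, 11, 34]
t=1: [39, 36, 43, 44, 44, 35, 32, 34, 37, 43, 34]
t=2: [47, 44, 42, 39, 42, 45, 48, 48, 45, 45, 44]
t=3: [37, 38, 42, 42, 41, 37, 33, 33, 35, 37, 36]
t=4: [47, 44, 43, 42, 44, 46, 48, 48, 48, 47, 47]
t=5: [35, 37, 40, 40, 38, 35, 33, 32, 32, 33, 34]
t=6: [48, 46, 45, 44, 46, 47, 49, 49, 49, 49, 48]
t=7: [33, 34, 37, 36, 36, 32, 31, 30, 30, 30, 31]
t=8: [49, 48, 48, 47, 48, 49, 50, 50, 50, 50, 49]
t=9: [30, 31, 32, 32, 32, 29, 28, 27, 27, 28, 28]
t=10: [50, 50, 50, 50, 50, 50, 49, 49, 49, 49, 50]
t=11: [27, 27, 27, 27, 27, 28, 28, 30, 30, 28, 28]
t=12: [49, 49, 49, 49, 49, 49, 50, 50, 50, 50, 49]
t=13: [30, 30, 30, 30, 30, 28, 28, 27, 27, 28, 28]

Answer: [30, 30, 30, 30, 30, 28, 28, 27, 27, 28, 28]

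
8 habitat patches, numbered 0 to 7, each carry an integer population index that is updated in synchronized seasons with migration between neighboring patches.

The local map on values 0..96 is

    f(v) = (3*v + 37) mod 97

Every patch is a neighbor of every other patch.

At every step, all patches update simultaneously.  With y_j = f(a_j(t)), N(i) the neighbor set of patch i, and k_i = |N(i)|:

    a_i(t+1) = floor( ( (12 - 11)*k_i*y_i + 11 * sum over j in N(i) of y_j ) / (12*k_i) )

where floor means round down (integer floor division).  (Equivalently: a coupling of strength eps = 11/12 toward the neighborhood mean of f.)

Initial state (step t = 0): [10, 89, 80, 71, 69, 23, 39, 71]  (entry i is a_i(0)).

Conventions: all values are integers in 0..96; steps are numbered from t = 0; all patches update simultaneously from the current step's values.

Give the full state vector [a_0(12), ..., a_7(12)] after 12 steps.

Answer: [16, 16, 16, 16, 16, 16, 16, 16]

Derivation:
t=0: [10, 89, 80, 71, 69, 23, 39, 71]
t=1: [48, 50, 47, 48, 48, 50, 48, 48]
t=2: [85, 84, 85, 85, 85, 84, 85, 85]
t=3: [25, 21, 25, 25, 25, 21, 25, 25]
t=4: [11, 12, 11, 11, 11, 12, 11, 11]
t=5: [70, 70, 70, 70, 70, 70, 70, 70]
t=6: [53, 53, 53, 53, 53, 53, 53, 53]
t=7: [2, 2, 2, 2, 2, 2, 2, 2]
t=8: [43, 43, 43, 43, 43, 43, 43, 43]
t=9: [69, 69, 69, 69, 69, 69, 69, 69]
t=10: [50, 50, 50, 50, 50, 50, 50, 50]
t=11: [90, 90, 90, 90, 90, 90, 90, 90]
t=12: [16, 16, 16, 16, 16, 16, 16, 16]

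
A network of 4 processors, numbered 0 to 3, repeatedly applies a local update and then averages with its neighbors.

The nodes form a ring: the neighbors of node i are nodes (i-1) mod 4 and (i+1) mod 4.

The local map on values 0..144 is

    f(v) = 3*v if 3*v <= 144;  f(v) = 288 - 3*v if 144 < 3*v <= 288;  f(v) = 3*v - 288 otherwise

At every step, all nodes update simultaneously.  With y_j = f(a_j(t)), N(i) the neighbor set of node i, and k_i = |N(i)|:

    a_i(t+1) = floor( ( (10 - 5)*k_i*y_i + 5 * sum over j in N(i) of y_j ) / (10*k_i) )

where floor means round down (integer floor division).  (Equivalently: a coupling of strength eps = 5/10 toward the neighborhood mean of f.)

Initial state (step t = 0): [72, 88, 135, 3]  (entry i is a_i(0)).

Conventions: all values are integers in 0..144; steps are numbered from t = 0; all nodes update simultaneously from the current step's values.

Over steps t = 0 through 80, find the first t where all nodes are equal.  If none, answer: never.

Simulating step by step:
t=0: [72, 88, 135, 3]  (not all equal)
t=1: [44, 59, 66, 51]  (not all equal)
t=2: [127, 111, 106, 123]  (not all equal)
t=3: [78, 53, 46, 71]  (not all equal)
t=4: [78, 112, 120, 85]  (not all equal)
t=5: [47, 55, 56, 48]  (not all equal)
t=6: [137, 126, 126, 137]  (not all equal)
t=7: [114, 98, 98, 114]  (not all equal)
t=8: [42, 18, 18, 42]  (not all equal)
t=9: [108, 72, 72, 108]  (not all equal)
t=10: [45, 63, 63, 45]  (not all equal)
t=11: [126, 108, 108, 126]  (not all equal)
t=12: [76, 49, 49, 76]  (not all equal)
t=13: [80, 120, 120, 80]  (not all equal)
t=14: [54, 66, 66, 54]  (not all equal)
t=15: [117, 99, 99, 117]  (not all equal)
t=16: [49, 22, 22, 49]  (not all equal)
t=17: [122, 84, 84, 122]  (not all equal)
t=18: [67, 46, 46, 67]  (not all equal)
t=19: [99, 125, 125, 99]  (not all equal)
t=20: [28, 67, 67, 28]  (not all equal)
t=21: [84, 86, 86, 84]  (not all equal)
t=22: [34, 31, 31, 34]  (not all equal)
t=23: [99, 95, 95, 99]  (not all equal)
t=24: [7, 4, 4, 7]  (not all equal)
t=25: [18, 14, 14, 18]  (not all equal)
t=26: [51, 45, 45, 51]  (not all equal)
t=27: [135, 135, 135, 135]  (all equal)

Answer: 27
Key observation: Synchronization is absorbing here: once all nodes are equal they stay equal, and step 27 is the first all-equal step.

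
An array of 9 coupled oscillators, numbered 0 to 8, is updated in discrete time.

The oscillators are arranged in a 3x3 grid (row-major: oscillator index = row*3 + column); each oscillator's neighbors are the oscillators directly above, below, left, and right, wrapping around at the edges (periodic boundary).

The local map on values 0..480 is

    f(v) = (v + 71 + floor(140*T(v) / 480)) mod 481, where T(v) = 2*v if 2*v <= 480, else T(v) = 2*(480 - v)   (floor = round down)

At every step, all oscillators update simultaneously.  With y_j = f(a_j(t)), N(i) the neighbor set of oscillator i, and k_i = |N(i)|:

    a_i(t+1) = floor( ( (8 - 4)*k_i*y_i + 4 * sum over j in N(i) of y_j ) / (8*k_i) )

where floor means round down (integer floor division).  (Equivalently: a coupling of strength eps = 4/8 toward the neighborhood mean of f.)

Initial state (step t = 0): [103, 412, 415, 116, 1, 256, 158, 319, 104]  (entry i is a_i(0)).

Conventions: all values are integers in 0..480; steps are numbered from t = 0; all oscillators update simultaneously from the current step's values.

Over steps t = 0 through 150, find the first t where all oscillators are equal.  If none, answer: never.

Simulating step by step:
t=0: [103, 412, 415, 116, 1, 256, 158, 319, 104]  (not all equal)
t=1: [199, 64, 141, 262, 130, 303, 251, 84, 220]  (not all equal)
t=2: [365, 231, 328, 429, 302, 419, 411, 267, 388]  (not all equal)
t=3: [77, 338, 69, 96, 361, 92, 90, 354, 84]  (not all equal)
t=4: [174, 56, 167, 191, 68, 186, 186, 64, 180]  (not all equal)
t=5: [327, 208, 320, 343, 222, 337, 338, 218, 332]  (not all equal)
t=6: [56, 305, 54, 62, 315, 60, 60, 313, 58]  (not all equal)
t=7: [200, 278, 198, 146, 102, 144, 144, 100, 142]  (not all equal)
t=8: [374, 387, 372, 303, 278, 301, 301, 276, 298]  (not all equal)
t=9: [138, 138, 138, 418, 414, 418, 418, 414, 417]  (not all equal)
t=10: [227, 227, 227, 74, 73, 74, 74, 73, 73]  (not all equal)
t=11: [369, 369, 369, 218, 217, 217, 217, 216, 217]  (not all equal)
t=12: [121, 120, 120, 366, 365, 365, 365, 364, 365]  (not all equal)
t=13: [201, 201, 201, 52, 51, 51, 51, 51, 51]  (not all equal)
t=14: [329, 329, 329, 181, 181, 181, 181, 180, 180]  (not all equal)
t=15: [94, 94, 94, 313, 313, 313, 313, 312, 312]  (not all equal)
t=16: [164, 164, 164, 27, 27, 27, 27, 27, 27]  (not all equal)
t=17: [275, 275, 275, 140, 140, 140, 140, 140, 140]  (not all equal)
t=18: [421, 421, 421, 313, 313, 313, 313, 313, 313]  (not all equal)
t=19: [33, 33, 33, 5, 5, 5, 5, 5, 5]  (not all equal)
t=20: [111, 111, 111, 83, 83, 83, 83, 83, 83]  (not all equal)
t=21: [235, 235, 235, 207, 207, 207, 207, 207, 207]  (not all equal)
t=22: [431, 431, 431, 403, 403, 403, 403, 403, 403]  (not all equal)
t=23: [46, 46, 46, 38, 38, 38, 38, 38, 38]  (not all equal)
t=24: [140, 140, 140, 132, 132, 132, 132, 132, 132]  (not all equal)
t=25: [289, 289, 289, 281, 281, 281, 281, 281, 281]  (not all equal)
t=26: [470, 470, 470, 468, 468, 468, 468, 468, 468]  (not all equal)
t=27: [65, 65, 65, 65, 65, 65, 65, 65, 65]  (all equal)

Answer: 27
Key observation: Synchronization is absorbing here: once all oscillators are equal they stay equal, and step 27 is the first all-equal step.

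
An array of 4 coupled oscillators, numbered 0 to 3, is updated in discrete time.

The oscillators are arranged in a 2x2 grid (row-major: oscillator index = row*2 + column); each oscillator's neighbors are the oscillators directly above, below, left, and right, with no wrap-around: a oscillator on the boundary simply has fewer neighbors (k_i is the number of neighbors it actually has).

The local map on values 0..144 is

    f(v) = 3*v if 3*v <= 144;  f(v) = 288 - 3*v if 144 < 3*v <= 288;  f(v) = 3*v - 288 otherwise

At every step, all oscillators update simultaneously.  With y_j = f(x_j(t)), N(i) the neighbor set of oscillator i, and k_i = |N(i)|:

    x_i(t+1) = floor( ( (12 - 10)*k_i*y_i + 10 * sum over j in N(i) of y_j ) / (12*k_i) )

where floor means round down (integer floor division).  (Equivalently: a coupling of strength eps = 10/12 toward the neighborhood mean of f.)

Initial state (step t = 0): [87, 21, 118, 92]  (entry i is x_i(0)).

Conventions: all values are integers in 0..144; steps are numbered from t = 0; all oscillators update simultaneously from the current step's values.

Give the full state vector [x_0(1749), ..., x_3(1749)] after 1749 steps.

Answer: [72, 72, 72, 72]
Key observation: The state at step 11, [72, 72, 72, 72], reappears at step 12: the system is in a cycle of period 1 from step 11 on.  Therefore the state at step 1749 equals the state at step 11 + ((1749 - 11) mod 1) = 11, which is [72, 72, 72, 72].

Derivation:
t=0: [87, 21, 118, 92]
t=1: [58, 26, 27, 55]
t=2: [85, 111, 112, 86]
t=3: [44, 33, 34, 43]
t=4: [105, 125, 125, 105]
t=5: [77, 37, 37, 77]
t=6: [102, 66, 66, 102]
t=7: [78, 30, 30, 78]
t=8: [84, 60, 60, 84]
t=9: [96, 48, 48, 96]
t=10: [120, 24, 24, 120]
t=11: [72, 72, 72, 72]
t=12: [72, 72, 72, 72]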